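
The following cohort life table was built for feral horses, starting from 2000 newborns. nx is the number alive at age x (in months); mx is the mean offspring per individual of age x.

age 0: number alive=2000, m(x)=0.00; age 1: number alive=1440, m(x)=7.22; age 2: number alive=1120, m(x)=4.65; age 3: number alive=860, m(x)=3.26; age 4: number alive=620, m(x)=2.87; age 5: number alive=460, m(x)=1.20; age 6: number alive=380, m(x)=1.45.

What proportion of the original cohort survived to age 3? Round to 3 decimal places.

0.430

l_3 = n_3/n_0 = 860/2000 = 0.43 → 0.430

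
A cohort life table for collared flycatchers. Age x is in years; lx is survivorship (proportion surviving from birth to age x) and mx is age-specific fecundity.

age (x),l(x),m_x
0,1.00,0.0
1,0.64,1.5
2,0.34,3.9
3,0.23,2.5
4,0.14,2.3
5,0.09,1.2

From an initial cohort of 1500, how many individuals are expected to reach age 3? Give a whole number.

345

Expected survivors = N0 · l_3 = 1500 × 0.23 = 345 → 345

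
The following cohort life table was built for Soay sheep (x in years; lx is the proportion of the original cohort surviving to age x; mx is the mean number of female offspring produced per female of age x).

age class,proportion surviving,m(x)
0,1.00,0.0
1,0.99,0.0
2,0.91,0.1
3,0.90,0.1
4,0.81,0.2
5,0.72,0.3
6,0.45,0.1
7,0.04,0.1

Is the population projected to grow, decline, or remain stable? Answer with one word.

declining

R0 = Σ lx·mx = 0 + 0 + 0.091 + 0.09 + 0.162 + 0.216 + 0.045 + 0.004 = 0.608
R0 < 1, so the population is declining.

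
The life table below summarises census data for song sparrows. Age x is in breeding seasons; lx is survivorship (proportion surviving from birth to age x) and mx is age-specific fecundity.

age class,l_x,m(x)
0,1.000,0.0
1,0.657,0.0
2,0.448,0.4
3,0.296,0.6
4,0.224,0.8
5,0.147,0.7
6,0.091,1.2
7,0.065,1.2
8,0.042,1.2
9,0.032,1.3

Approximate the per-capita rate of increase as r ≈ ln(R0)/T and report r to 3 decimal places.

-0.019

R0 = Σ lx·mx = 0 + 0 + 0.1792 + 0.1776 + 0.1792 + 0.1029 + 0.1092 + 0.078 + 0.0504 + 0.0416 = 0.9181
Σ x·lx·mx = 4.1013; T = 4.1013/0.9181 = 4.46716…
r ≈ ln(R0)/T = ln(0.9181)/4.46716… = -0.01913… → -0.019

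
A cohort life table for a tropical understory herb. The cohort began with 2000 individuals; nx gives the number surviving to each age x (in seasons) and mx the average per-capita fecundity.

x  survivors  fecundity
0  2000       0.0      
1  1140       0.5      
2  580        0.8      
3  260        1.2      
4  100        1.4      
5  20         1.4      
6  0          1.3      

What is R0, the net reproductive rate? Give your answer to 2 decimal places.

lx = nx/n0 = nx/2000: 1, 0.57, 0.29, 0.13, 0.05, 0.01, 0
lx·mx by age: 0, 0.285, 0.232, 0.156, 0.07, 0.014, 0
R0 = Σ lx·mx = 0.757 → 0.76

0.76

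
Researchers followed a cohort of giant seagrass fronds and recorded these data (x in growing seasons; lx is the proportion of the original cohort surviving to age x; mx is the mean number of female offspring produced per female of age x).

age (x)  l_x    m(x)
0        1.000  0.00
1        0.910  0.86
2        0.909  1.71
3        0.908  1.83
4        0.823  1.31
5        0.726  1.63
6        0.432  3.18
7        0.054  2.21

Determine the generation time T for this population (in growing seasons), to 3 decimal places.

lx·mx: 0, 0.7826, 1.55439, 1.66164, 1.07813, 1.18338, 1.37376, 0.11934 → R0 = 7.75324
x·lx·mx: 0, 0.7826, 3.10878, 4.98492, 4.31252, 5.9169, 8.24256, 0.83538 → Σ = 28.18366
T = 28.18366 / 7.75324 = 3.635082… → 3.635

3.635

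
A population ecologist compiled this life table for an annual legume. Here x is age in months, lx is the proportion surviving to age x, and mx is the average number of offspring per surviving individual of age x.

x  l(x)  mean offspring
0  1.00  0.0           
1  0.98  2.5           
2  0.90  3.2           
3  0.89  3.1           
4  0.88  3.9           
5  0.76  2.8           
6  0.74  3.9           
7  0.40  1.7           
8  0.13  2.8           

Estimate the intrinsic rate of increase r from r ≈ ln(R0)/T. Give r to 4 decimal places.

0.7654

R0 = Σ lx·mx = 0 + 2.45 + 2.88 + 2.759 + 3.432 + 2.128 + 2.886 + 0.68 + 0.364 = 17.579
Σ x·lx·mx = 65.843; T = 65.843/17.579 = 3.74555…
r ≈ ln(R0)/T = ln(17.579)/3.74555… = 0.765363… → 0.7654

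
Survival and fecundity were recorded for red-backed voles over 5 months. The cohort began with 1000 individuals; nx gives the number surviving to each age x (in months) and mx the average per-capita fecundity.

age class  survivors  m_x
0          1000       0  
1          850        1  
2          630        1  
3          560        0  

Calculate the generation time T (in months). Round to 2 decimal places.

lx = nx/n0 = nx/1000: 1, 0.85, 0.63, 0.56
lx·mx: 0, 0.85, 0.63, 0 → R0 = 1.48
x·lx·mx: 0, 0.85, 1.26, 0 → Σ = 2.11
T = 2.11 / 1.48 = 1.425676… → 1.43

1.43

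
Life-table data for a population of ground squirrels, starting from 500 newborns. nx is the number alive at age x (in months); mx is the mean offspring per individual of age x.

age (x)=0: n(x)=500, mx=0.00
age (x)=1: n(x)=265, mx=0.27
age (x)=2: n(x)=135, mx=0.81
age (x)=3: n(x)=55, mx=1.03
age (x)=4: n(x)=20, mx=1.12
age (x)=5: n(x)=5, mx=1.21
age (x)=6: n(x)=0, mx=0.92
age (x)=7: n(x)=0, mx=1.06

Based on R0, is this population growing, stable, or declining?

lx = nx/n0 = nx/500: 1, 0.53, 0.27, 0.11, 0.04, 0.01, 0, 0
R0 = Σ lx·mx = 0 + 0.1431 + 0.2187 + 0.1133 + 0.0448 + 0.0121 + 0 + 0 = 0.532
R0 < 1, so the population is declining.

declining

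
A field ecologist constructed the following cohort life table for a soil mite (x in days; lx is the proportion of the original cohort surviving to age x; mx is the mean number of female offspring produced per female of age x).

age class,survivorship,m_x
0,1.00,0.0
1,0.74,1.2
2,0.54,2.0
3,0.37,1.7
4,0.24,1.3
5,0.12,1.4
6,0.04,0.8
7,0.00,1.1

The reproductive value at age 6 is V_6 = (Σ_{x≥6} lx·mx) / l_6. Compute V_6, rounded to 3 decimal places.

lx·mx for x ≥ 6: 0.032, 0 → sum = 0.032
V_6 = 0.032 / l_6 = 0.032 / 0.04 = 0.8 → 0.800

0.800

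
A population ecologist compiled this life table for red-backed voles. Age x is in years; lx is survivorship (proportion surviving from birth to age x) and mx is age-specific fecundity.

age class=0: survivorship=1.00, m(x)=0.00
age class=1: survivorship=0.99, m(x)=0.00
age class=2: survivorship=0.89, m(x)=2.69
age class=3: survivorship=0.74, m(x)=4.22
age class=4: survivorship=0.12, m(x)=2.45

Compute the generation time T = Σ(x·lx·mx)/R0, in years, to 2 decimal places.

lx·mx: 0, 0, 2.3941, 3.1228, 0.294 → R0 = 5.8109
x·lx·mx: 0, 0, 4.7882, 9.3684, 1.176 → Σ = 15.3326
T = 15.3326 / 5.8109 = 2.638593… → 2.64

2.64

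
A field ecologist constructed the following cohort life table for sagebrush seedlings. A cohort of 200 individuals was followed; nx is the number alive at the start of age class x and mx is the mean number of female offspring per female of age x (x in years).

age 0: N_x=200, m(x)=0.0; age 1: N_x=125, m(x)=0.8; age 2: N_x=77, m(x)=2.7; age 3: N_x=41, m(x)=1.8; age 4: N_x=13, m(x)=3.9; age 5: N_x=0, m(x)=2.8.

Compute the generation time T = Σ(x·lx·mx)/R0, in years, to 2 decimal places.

lx = nx/n0 = nx/200: 1, 0.625, 0.385, 0.205, 0.065, 0
lx·mx: 0, 0.5, 1.0395, 0.369, 0.2535, 0 → R0 = 2.162
x·lx·mx: 0, 0.5, 2.079, 1.107, 1.014, 0 → Σ = 4.7
T = 4.7 / 2.162 = 2.173913… → 2.17

2.17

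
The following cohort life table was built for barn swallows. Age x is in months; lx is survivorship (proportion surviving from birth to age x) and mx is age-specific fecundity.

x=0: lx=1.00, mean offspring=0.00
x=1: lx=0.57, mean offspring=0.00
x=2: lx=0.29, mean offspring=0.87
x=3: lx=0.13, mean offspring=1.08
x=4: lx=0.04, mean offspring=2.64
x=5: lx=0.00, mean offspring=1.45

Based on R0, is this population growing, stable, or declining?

declining

R0 = Σ lx·mx = 0 + 0 + 0.2523 + 0.1404 + 0.1056 + 0 = 0.4983
R0 < 1, so the population is declining.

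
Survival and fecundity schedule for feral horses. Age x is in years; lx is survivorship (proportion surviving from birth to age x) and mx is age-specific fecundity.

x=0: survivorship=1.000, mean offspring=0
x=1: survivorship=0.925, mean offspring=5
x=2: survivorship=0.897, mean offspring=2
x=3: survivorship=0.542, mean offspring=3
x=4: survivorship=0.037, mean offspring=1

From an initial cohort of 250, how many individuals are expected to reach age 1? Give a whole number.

Expected survivors = N0 · l_1 = 250 × 0.925 = 231.25 → 231

231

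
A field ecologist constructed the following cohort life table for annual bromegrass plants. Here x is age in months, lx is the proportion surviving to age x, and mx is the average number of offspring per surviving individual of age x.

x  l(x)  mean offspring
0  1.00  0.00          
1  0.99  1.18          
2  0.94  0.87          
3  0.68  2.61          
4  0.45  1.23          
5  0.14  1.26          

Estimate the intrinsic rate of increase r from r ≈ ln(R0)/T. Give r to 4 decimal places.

0.6009

R0 = Σ lx·mx = 0 + 1.1682 + 0.8178 + 1.7748 + 0.5535 + 0.1764 = 4.4907
Σ x·lx·mx = 11.2242; T = 11.2242/4.4907 = 2.49943…
r ≈ ln(R0)/T = ln(4.4907)/2.49943… = 0.60094… → 0.6009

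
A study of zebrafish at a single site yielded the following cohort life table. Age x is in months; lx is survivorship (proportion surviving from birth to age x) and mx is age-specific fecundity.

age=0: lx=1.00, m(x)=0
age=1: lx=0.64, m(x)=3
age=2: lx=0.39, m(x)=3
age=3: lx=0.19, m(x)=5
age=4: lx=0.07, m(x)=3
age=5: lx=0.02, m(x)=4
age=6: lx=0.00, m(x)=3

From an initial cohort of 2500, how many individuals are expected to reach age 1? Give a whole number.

Expected survivors = N0 · l_1 = 2500 × 0.64 = 1600 → 1600

1600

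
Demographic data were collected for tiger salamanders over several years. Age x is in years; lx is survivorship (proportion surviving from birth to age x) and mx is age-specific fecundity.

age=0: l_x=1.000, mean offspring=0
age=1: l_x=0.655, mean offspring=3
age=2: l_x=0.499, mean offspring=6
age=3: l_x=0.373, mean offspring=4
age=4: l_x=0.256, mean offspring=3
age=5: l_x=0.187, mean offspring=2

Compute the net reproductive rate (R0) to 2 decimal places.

7.59

lx·mx by age: 0, 1.965, 2.994, 1.492, 0.768, 0.374
R0 = Σ lx·mx = 7.593 → 7.59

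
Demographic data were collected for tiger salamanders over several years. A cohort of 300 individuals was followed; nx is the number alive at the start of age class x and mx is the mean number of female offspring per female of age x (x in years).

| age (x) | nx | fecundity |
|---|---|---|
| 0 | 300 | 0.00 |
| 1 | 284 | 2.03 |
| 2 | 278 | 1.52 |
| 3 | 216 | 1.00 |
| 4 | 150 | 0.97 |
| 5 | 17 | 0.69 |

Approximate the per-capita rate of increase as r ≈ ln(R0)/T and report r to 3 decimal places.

0.770

lx = nx/n0 = nx/300: 1, 0.94667…, 0.92667…, 0.72, 0.5, 0.05667…
R0 = Σ lx·mx = 0 + 1.92173… + 1.40853… + 0.72 + 0.485 + 0.0391… = 4.574367…
Σ x·lx·mx = 9.0343…; T = 9.0343…/4.574367… = 1.97498…
r ≈ ln(R0)/T = ln(4.574367…)/1.97498… = 0.76986… → 0.770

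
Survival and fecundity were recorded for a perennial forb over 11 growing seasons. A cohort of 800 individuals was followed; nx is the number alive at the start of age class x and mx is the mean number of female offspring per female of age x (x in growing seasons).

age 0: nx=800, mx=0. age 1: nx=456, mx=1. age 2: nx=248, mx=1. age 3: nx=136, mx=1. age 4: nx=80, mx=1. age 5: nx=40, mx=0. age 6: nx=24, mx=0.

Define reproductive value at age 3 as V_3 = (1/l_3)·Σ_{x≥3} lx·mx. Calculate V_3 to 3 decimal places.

lx = nx/n0 = nx/800: 1, 0.57, 0.31, 0.17, 0.1, 0.05, 0.03
lx·mx for x ≥ 3: 0.17, 0.1, 0, 0 → sum = 0.27
V_3 = 0.27 / l_3 = 0.27 / 0.17 = 1.588235… → 1.588

1.588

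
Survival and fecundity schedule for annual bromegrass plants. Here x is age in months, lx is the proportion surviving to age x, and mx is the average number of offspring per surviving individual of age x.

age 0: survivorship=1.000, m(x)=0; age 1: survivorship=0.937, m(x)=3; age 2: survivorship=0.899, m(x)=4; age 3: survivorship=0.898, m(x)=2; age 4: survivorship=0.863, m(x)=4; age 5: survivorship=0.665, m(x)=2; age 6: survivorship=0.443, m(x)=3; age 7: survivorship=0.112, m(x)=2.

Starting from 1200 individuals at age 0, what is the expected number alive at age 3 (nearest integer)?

Expected survivors = N0 · l_3 = 1200 × 0.898 = 1077.6 → 1078

1078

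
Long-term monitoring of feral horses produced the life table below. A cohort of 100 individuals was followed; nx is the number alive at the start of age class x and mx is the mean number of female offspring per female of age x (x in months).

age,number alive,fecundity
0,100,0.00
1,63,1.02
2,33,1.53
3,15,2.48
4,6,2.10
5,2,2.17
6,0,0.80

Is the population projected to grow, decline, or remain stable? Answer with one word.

lx = nx/n0 = nx/100: 1, 0.63, 0.33, 0.15, 0.06, 0.02, 0
R0 = Σ lx·mx = 0 + 0.6426 + 0.5049 + 0.372 + 0.126 + 0.0434 + 0 = 1.6889
R0 > 1, so the population is growing.

growing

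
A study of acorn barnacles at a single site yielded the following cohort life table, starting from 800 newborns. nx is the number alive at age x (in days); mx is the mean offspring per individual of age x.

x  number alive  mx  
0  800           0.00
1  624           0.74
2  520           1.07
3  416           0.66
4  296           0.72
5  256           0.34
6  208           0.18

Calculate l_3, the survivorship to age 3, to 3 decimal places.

0.520

l_3 = n_3/n_0 = 416/800 = 0.52 → 0.520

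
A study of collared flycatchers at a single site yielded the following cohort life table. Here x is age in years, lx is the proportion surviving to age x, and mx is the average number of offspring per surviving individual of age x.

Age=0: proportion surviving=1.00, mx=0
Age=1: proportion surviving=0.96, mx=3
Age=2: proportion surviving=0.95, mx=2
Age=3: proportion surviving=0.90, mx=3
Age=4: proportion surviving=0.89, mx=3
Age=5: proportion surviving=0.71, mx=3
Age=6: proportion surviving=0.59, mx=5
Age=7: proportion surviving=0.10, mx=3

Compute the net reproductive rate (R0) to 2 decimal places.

15.53

lx·mx by age: 0, 2.88, 1.9, 2.7, 2.67, 2.13, 2.95, 0.3
R0 = Σ lx·mx = 15.53 → 15.53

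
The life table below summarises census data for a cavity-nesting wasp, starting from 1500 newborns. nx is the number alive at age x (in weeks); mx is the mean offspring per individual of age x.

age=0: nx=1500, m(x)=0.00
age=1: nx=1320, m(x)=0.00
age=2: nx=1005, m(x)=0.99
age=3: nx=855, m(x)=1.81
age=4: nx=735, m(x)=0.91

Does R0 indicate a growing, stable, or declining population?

growing

lx = nx/n0 = nx/1500: 1, 0.88, 0.67, 0.57, 0.49
R0 = Σ lx·mx = 0 + 0 + 0.6633 + 1.0317 + 0.4459 = 2.1409
R0 > 1, so the population is growing.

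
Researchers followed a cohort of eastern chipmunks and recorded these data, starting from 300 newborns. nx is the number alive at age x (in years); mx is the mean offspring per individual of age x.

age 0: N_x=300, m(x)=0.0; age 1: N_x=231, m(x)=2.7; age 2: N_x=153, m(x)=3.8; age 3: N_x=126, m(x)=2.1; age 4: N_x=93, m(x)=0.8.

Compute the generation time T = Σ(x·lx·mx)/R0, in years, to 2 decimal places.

lx = nx/n0 = nx/300: 1, 0.77, 0.51, 0.42, 0.31
lx·mx: 0, 2.079, 1.938, 0.882, 0.248 → R0 = 5.147
x·lx·mx: 0, 2.079, 3.876, 2.646, 0.992 → Σ = 9.593
T = 9.593 / 5.147 = 1.863804… → 1.86

1.86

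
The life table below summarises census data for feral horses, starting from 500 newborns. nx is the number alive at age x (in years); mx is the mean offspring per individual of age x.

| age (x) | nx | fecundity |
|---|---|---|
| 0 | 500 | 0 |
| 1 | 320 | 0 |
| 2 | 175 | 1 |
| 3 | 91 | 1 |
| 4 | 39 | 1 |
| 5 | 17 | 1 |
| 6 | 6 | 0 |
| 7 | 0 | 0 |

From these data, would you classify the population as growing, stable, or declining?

lx = nx/n0 = nx/500: 1, 0.64, 0.35, 0.182, 0.078, 0.034, 0.012, 0
R0 = Σ lx·mx = 0 + 0 + 0.35 + 0.182 + 0.078 + 0.034 + 0 + 0 = 0.644
R0 < 1, so the population is declining.

declining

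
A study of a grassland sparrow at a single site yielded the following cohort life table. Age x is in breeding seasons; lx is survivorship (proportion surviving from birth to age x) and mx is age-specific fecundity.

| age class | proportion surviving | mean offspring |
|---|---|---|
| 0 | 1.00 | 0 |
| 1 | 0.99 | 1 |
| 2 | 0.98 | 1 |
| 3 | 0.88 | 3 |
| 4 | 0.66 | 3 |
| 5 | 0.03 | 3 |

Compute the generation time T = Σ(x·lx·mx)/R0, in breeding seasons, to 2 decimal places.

2.88

lx·mx: 0, 0.99, 0.98, 2.64, 1.98, 0.09 → R0 = 6.68
x·lx·mx: 0, 0.99, 1.96, 7.92, 7.92, 0.45 → Σ = 19.24
T = 19.24 / 6.68 = 2.88024… → 2.88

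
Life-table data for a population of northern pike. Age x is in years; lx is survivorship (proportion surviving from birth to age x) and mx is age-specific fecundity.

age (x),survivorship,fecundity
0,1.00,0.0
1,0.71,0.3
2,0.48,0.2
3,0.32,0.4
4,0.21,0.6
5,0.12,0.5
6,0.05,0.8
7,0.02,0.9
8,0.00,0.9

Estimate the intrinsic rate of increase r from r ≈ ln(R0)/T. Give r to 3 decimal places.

-0.134

R0 = Σ lx·mx = 0 + 0.213 + 0.096 + 0.128 + 0.126 + 0.06 + 0.04 + 0.018 + 0 = 0.681
Σ x·lx·mx = 1.959; T = 1.959/0.681 = 2.87665…
r ≈ ln(R0)/T = ln(0.681)/2.87665… = -0.13356… → -0.134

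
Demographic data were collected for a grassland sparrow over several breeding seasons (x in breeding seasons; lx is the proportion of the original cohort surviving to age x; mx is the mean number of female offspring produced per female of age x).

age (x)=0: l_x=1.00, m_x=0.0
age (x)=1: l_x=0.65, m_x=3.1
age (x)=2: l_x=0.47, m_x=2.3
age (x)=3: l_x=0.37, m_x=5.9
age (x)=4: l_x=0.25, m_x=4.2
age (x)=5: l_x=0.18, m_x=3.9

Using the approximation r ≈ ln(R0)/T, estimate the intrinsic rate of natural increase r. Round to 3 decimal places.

0.744

R0 = Σ lx·mx = 0 + 2.015 + 1.081 + 2.183 + 1.05 + 0.702 = 7.031
Σ x·lx·mx = 18.436; T = 18.436/7.031 = 2.6221…
r ≈ ln(R0)/T = ln(7.031)/2.6221… = 0.7438… → 0.744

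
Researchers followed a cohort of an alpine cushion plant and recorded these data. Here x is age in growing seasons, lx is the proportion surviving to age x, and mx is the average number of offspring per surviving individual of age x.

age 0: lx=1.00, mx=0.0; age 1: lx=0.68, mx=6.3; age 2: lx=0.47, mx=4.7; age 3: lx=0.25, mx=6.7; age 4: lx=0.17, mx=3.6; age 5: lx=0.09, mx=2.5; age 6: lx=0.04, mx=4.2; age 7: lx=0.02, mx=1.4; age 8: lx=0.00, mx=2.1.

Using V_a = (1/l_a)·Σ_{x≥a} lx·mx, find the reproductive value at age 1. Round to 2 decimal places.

lx·mx for x ≥ 1: 4.284, 2.209, 1.675, 0.612, 0.225, 0.168, 0.028, 0 → sum = 9.201
V_1 = 9.201 / l_1 = 9.201 / 0.68 = 13.530882… → 13.53

13.53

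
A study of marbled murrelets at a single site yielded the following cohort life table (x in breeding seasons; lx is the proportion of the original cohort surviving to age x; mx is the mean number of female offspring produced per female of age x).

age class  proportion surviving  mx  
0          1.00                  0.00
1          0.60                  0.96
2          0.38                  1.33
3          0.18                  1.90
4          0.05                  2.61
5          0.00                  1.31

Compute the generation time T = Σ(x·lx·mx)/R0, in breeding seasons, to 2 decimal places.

2.02

lx·mx: 0, 0.576, 0.5054, 0.342, 0.1305, 0 → R0 = 1.5539
x·lx·mx: 0, 0.576, 1.0108, 1.026, 0.522, 0 → Σ = 3.1348
T = 3.1348 / 1.5539 = 2.017376… → 2.02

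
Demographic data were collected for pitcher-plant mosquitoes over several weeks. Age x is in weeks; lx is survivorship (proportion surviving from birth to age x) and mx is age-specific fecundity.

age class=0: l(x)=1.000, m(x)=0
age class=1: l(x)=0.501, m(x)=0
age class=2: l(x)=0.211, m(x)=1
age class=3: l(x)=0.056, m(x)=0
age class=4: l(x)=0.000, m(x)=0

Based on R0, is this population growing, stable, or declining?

R0 = Σ lx·mx = 0 + 0 + 0.211 + 0 + 0 = 0.211
R0 < 1, so the population is declining.

declining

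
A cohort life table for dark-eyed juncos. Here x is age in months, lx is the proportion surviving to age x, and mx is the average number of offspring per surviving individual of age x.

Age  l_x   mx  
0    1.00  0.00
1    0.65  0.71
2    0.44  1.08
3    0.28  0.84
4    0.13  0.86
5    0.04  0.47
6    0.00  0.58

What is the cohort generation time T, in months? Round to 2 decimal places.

lx·mx: 0, 0.4615, 0.4752, 0.2352, 0.1118, 0.0188, 0 → R0 = 1.3025
x·lx·mx: 0, 0.4615, 0.9504, 0.7056, 0.4472, 0.094, 0 → Σ = 2.6587
T = 2.6587 / 1.3025 = 2.041228… → 2.04

2.04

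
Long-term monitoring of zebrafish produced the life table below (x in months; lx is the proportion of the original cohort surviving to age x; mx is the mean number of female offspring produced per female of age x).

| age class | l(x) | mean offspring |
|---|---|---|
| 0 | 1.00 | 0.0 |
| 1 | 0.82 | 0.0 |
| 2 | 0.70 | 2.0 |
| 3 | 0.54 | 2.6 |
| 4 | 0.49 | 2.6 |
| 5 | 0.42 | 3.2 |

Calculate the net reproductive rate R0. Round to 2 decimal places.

lx·mx by age: 0, 0, 1.4, 1.404, 1.274, 1.344
R0 = Σ lx·mx = 5.422 → 5.42

5.42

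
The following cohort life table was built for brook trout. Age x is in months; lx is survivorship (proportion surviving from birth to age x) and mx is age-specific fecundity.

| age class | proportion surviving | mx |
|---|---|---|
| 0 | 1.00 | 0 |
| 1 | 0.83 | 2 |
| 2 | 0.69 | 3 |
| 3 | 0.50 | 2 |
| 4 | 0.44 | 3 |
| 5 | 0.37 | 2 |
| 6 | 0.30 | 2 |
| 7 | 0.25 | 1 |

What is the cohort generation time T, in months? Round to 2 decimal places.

lx·mx: 0, 1.66, 2.07, 1, 1.32, 0.74, 0.6, 0.25 → R0 = 7.64
x·lx·mx: 0, 1.66, 4.14, 3, 5.28, 3.7, 3.6, 1.75 → Σ = 23.13
T = 23.13 / 7.64 = 3.027487… → 3.03

3.03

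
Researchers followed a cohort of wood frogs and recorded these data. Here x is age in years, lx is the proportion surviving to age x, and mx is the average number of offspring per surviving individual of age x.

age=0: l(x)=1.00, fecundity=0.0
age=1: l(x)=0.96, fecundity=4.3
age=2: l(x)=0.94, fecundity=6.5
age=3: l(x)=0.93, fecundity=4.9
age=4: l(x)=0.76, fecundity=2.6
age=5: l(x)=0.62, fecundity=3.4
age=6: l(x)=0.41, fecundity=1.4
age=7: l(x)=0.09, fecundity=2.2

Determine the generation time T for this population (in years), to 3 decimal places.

2.712

lx·mx: 0, 4.128, 6.11, 4.557, 1.976, 2.108, 0.574, 0.198 → R0 = 19.651
x·lx·mx: 0, 4.128, 12.22, 13.671, 7.904, 10.54, 3.444, 1.386 → Σ = 53.293
T = 53.293 / 19.651 = 2.711974… → 2.712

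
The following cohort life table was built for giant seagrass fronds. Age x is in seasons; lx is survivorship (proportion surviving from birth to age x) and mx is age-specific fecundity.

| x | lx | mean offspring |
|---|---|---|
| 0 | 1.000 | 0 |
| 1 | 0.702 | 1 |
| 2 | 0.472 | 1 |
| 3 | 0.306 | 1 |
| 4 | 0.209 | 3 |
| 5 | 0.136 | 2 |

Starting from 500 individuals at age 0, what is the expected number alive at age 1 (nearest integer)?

351

Expected survivors = N0 · l_1 = 500 × 0.702 = 351 → 351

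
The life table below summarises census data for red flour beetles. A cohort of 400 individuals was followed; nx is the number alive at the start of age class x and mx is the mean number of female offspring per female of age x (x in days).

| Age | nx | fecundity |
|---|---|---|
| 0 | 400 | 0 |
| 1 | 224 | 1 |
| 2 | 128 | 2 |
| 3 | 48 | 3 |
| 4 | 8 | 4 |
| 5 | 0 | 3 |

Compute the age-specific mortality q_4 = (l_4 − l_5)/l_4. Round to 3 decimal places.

lx = nx/n0 = nx/400: 1, 0.56, 0.32, 0.12, 0.02, 0
q_4 = (l_4 − l_5) / l_4 = (0.02 − 0) / 0.02
     = 0.02 / 0.02 = 1 → 1.000

1.000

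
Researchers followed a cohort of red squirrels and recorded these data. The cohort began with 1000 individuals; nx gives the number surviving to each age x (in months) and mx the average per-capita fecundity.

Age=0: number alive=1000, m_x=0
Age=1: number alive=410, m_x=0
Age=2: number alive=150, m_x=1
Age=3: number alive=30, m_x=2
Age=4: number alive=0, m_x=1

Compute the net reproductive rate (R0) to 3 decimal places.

lx = nx/n0 = nx/1000: 1, 0.41, 0.15, 0.03, 0
lx·mx by age: 0, 0, 0.15, 0.06, 0
R0 = Σ lx·mx = 0.21 → 0.210

0.210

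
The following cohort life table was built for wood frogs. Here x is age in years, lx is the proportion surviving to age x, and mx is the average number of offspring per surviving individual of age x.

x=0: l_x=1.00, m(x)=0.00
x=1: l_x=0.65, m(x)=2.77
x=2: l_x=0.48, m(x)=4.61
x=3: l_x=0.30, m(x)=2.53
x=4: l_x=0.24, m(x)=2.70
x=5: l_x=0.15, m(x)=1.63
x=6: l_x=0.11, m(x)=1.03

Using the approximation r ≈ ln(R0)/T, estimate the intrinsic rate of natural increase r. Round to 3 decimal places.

0.780

R0 = Σ lx·mx = 0 + 1.8005 + 2.2128 + 0.759 + 0.648 + 0.2445 + 0.1133 = 5.7781
Σ x·lx·mx = 12.9974; T = 12.9974/5.7781 = 2.24942…
r ≈ ln(R0)/T = ln(5.7781)/2.24942… = 0.77979… → 0.780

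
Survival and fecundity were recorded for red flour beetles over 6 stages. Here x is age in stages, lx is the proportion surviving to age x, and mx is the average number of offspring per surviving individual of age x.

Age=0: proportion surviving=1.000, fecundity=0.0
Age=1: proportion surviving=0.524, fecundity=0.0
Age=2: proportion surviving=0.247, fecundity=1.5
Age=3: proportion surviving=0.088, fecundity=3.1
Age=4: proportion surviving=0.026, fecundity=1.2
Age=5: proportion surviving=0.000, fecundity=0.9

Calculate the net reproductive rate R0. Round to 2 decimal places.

0.67

lx·mx by age: 0, 0, 0.3705, 0.2728, 0.0312, 0
R0 = Σ lx·mx = 0.6745 → 0.67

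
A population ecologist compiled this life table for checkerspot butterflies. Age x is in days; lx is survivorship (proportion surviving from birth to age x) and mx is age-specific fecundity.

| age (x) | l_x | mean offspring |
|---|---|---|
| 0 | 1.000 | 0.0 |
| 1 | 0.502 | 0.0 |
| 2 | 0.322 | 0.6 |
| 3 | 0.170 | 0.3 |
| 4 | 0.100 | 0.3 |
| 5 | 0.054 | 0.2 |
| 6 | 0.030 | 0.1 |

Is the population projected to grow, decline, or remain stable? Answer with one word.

declining

R0 = Σ lx·mx = 0 + 0 + 0.1932 + 0.051 + 0.03 + 0.0108 + 0.003 = 0.288
R0 < 1, so the population is declining.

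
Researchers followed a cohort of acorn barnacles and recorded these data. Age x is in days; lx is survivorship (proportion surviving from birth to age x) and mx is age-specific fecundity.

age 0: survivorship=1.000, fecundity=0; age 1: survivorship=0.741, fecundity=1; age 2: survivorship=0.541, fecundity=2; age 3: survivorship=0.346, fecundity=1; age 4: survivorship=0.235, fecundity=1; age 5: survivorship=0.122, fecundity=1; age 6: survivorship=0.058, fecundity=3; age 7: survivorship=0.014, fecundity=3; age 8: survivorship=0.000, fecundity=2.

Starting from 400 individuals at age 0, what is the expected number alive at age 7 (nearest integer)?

Expected survivors = N0 · l_7 = 400 × 0.014 = 5.6 → 6

6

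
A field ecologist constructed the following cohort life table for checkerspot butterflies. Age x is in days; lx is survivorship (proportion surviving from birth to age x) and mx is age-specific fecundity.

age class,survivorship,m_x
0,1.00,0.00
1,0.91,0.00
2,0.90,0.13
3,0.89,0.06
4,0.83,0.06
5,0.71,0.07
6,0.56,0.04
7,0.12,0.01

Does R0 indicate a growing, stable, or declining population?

R0 = Σ lx·mx = 0 + 0 + 0.117 + 0.0534 + 0.0498 + 0.0497 + 0.0224 + 0.0012 = 0.2935
R0 < 1, so the population is declining.

declining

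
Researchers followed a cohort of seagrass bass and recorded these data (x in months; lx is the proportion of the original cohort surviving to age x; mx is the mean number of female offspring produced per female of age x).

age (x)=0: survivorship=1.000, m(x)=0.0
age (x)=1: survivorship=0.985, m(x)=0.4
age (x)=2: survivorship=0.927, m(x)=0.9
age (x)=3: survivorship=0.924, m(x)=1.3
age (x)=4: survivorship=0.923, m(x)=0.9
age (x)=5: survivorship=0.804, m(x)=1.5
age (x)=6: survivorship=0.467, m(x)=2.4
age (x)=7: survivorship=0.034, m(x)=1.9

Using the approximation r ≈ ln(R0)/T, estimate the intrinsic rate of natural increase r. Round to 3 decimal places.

R0 = Σ lx·mx = 0 + 0.394 + 0.8343 + 1.2012 + 0.8307 + 1.206 + 1.1208 + 0.0646 = 5.6516
Σ x·lx·mx = 22.196; T = 22.196/5.6516 = 3.92738…
r ≈ ln(R0)/T = ln(5.6516)/3.92738… = 0.44099… → 0.441

0.441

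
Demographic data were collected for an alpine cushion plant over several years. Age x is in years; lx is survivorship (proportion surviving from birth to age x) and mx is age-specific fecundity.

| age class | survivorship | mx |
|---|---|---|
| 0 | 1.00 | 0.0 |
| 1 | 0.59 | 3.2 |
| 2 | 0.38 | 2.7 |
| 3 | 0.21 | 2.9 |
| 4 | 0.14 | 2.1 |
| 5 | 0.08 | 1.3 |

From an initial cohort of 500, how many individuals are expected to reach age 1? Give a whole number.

Expected survivors = N0 · l_1 = 500 × 0.59 = 295 → 295

295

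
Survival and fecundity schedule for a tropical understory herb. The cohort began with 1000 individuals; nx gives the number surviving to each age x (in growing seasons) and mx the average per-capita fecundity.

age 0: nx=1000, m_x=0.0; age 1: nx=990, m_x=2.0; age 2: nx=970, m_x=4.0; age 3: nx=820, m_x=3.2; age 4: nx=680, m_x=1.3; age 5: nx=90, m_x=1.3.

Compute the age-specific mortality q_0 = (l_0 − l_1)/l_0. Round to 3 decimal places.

lx = nx/n0 = nx/1000: 1, 0.99, 0.97, 0.82, 0.68, 0.09
q_0 = (l_0 − l_1) / l_0 = (1 − 0.99) / 1
     = 0.01 / 1 = 0.01 → 0.010

0.010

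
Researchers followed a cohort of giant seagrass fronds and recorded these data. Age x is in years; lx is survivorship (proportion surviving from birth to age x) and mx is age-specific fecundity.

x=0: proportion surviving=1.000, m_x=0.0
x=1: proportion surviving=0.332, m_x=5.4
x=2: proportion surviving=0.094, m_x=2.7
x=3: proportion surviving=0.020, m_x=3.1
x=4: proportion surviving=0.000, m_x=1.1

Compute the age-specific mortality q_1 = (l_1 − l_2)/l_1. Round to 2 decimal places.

q_1 = (l_1 − l_2) / l_1 = (0.332 − 0.094) / 0.332
     = 0.238 / 0.332 = 0.716867… → 0.72

0.72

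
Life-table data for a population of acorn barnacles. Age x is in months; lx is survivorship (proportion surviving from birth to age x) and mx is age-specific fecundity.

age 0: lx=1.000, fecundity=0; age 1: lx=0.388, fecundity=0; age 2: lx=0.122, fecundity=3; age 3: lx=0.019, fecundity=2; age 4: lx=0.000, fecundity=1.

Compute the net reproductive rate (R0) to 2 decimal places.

lx·mx by age: 0, 0, 0.366, 0.038, 0
R0 = Σ lx·mx = 0.404 → 0.40

0.40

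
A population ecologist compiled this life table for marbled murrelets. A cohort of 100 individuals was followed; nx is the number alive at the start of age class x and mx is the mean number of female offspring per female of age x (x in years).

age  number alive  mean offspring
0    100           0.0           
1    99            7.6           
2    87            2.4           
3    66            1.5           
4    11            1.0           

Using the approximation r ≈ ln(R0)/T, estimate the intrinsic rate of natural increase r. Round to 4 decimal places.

1.6811

lx = nx/n0 = nx/100: 1, 0.99, 0.87, 0.66, 0.11
R0 = Σ lx·mx = 0 + 7.524 + 2.088 + 0.99 + 0.11 = 10.712
Σ x·lx·mx = 15.11; T = 15.11/10.712 = 1.41057…
r ≈ ln(R0)/T = ln(10.712)/1.41057… = 1.681142… → 1.6811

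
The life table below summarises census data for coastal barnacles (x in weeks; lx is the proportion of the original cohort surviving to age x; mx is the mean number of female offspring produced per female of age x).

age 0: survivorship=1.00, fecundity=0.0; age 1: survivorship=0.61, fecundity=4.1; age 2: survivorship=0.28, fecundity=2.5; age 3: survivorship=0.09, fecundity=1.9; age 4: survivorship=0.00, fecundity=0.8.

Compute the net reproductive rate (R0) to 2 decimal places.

lx·mx by age: 0, 2.501, 0.7, 0.171, 0
R0 = Σ lx·mx = 3.372 → 3.37

3.37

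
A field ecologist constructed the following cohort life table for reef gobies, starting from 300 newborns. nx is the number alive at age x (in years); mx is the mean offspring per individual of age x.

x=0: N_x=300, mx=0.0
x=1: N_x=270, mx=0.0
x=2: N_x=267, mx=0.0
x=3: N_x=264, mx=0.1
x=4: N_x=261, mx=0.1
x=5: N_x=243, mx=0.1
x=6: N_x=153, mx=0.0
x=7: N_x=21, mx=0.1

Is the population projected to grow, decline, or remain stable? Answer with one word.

declining

lx = nx/n0 = nx/300: 1, 0.9, 0.89, 0.88, 0.87, 0.81, 0.51, 0.07
R0 = Σ lx·mx = 0 + 0 + 0 + 0.088 + 0.087 + 0.081 + 0 + 0.007 = 0.263
R0 < 1, so the population is declining.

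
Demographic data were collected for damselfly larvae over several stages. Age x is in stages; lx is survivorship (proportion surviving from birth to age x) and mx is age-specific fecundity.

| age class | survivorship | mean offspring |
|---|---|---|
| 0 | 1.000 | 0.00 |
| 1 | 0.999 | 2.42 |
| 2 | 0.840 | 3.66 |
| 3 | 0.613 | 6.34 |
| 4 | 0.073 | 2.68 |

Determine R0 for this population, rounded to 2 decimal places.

lx·mx by age: 0, 2.41758, 3.0744, 3.88642, 0.19564
R0 = Σ lx·mx = 9.57404 → 9.57

9.57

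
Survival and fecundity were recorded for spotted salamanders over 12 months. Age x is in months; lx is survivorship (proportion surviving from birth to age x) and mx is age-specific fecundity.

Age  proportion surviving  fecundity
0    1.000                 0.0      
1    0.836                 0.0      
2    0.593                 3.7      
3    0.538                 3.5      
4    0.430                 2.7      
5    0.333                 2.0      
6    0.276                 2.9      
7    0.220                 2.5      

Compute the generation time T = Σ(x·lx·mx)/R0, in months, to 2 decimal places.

3.68

lx·mx: 0, 0, 2.1941, 1.883, 1.161, 0.666, 0.8004, 0.55 → R0 = 7.2545
x·lx·mx: 0, 0, 4.3882, 5.649, 4.644, 3.33, 4.8024, 3.85 → Σ = 26.6636
T = 26.6636 / 7.2545 = 3.675457… → 3.68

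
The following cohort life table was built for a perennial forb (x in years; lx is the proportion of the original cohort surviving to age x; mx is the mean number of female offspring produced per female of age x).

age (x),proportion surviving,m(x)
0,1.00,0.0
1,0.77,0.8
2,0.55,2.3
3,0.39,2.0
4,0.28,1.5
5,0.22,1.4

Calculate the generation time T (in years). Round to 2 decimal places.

lx·mx: 0, 0.616, 1.265, 0.78, 0.42, 0.308 → R0 = 3.389
x·lx·mx: 0, 0.616, 2.53, 2.34, 1.68, 1.54 → Σ = 8.706
T = 8.706 / 3.389 = 2.568899… → 2.57

2.57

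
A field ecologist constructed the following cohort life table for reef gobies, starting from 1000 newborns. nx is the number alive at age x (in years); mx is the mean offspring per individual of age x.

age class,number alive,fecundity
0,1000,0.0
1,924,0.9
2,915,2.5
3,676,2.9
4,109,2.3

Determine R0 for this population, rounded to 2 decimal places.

lx = nx/n0 = nx/1000: 1, 0.924, 0.915, 0.676, 0.109
lx·mx by age: 0, 0.8316, 2.2875, 1.9604, 0.2507
R0 = Σ lx·mx = 5.3302 → 5.33

5.33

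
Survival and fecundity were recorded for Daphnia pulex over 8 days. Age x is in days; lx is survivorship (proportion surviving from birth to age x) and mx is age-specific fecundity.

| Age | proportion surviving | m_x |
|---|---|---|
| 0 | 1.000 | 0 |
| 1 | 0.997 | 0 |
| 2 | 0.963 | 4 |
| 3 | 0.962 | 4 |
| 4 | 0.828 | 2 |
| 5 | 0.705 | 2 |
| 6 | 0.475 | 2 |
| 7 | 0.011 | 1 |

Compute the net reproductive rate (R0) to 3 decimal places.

11.727

lx·mx by age: 0, 0, 3.852, 3.848, 1.656, 1.41, 0.95, 0.011
R0 = Σ lx·mx = 11.727 → 11.727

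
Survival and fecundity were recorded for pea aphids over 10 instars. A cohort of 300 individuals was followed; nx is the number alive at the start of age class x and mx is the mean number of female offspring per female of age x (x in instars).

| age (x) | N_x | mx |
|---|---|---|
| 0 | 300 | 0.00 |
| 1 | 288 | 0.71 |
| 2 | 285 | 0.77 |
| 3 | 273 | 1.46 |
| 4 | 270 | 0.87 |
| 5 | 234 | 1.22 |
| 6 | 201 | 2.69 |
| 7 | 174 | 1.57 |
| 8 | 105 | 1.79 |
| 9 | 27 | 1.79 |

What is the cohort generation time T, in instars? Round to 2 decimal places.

lx = nx/n0 = nx/300: 1, 0.96, 0.95, 0.91, 0.9, 0.78, 0.67, 0.58, 0.35, 0.09
lx·mx: 0, 0.6816, 0.7315, 1.3286, 0.783, 0.9516, 1.8023, 0.9106, 0.6265, 0.1611 → R0 = 7.9768
x·lx·mx: 0, 0.6816, 1.463, 3.9858, 3.132, 4.758, 10.8138, 6.3742, 5.012, 1.4499 → Σ = 37.6703
T = 37.6703 / 7.9768 = 4.722483… → 4.72

4.72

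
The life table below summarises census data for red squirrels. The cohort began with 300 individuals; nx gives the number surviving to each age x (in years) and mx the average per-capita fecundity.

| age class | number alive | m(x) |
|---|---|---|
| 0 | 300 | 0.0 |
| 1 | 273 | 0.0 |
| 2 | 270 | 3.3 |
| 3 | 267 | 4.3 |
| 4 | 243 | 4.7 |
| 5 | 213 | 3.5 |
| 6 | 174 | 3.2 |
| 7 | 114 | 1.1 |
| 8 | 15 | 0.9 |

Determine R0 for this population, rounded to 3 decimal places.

lx = nx/n0 = nx/300: 1, 0.91, 0.9, 0.89, 0.81, 0.71, 0.58, 0.38, 0.05
lx·mx by age: 0, 0, 2.97, 3.827, 3.807, 2.485, 1.856, 0.418, 0.045
R0 = Σ lx·mx = 15.408 → 15.408

15.408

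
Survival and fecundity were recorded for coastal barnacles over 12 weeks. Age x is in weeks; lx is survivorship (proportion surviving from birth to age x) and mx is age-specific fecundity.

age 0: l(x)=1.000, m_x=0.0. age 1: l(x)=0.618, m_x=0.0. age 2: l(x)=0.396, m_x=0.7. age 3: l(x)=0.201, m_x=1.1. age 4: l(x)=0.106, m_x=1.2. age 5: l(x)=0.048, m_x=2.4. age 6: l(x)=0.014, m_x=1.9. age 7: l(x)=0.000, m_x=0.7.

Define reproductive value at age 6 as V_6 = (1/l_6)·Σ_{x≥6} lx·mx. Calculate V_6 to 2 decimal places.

lx·mx for x ≥ 6: 0.0266, 0 → sum = 0.0266
V_6 = 0.0266 / l_6 = 0.0266 / 0.014 = 1.9 → 1.90

1.90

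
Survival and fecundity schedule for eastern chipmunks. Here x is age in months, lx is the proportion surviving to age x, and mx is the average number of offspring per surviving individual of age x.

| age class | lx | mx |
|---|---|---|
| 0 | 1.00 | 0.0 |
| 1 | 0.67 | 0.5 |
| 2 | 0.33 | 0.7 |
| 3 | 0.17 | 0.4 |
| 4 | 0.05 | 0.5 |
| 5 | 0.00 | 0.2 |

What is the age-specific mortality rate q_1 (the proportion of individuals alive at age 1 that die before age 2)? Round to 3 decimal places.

q_1 = (l_1 − l_2) / l_1 = (0.67 − 0.33) / 0.67
     = 0.34 / 0.67 = 0.507463… → 0.507

0.507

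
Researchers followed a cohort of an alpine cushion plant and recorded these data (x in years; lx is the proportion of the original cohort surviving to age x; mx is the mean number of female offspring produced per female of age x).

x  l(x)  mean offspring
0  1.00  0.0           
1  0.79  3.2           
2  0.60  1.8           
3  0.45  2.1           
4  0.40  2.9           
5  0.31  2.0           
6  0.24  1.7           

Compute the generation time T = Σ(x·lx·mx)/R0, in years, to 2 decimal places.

lx·mx: 0, 2.528, 1.08, 0.945, 1.16, 0.62, 0.408 → R0 = 6.741
x·lx·mx: 0, 2.528, 2.16, 2.835, 4.64, 3.1, 2.448 → Σ = 17.711
T = 17.711 / 6.741 = 2.627355… → 2.63

2.63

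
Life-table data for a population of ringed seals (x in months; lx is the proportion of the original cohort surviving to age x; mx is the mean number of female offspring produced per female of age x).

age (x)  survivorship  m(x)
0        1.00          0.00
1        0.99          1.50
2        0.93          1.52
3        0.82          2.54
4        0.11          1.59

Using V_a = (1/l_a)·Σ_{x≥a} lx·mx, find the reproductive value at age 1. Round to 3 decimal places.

5.208

lx·mx for x ≥ 1: 1.485, 1.4136, 2.0828, 0.1749 → sum = 5.1563
V_1 = 5.1563 / l_1 = 5.1563 / 0.99 = 5.208384… → 5.208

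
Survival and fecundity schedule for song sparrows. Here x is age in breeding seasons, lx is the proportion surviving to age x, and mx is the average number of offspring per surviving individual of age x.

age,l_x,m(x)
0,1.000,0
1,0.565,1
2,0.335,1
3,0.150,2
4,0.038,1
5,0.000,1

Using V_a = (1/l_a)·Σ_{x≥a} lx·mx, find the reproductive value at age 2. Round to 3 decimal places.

2.009

lx·mx for x ≥ 2: 0.335, 0.3, 0.038, 0 → sum = 0.673
V_2 = 0.673 / l_2 = 0.673 / 0.335 = 2.008955… → 2.009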